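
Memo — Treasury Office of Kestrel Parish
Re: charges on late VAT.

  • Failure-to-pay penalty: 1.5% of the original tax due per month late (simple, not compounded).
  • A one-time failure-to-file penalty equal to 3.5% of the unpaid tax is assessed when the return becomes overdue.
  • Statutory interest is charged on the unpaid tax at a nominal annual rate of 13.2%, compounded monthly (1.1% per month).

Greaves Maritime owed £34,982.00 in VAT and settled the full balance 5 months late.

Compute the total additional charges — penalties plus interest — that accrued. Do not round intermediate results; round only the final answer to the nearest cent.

£5,814.83

Failure-to-file penalty: 3.5% × £34,982.00 = £1,224.37
Failure-to-pay penalty: 5 × 1.5% × £34,982.00 = £2,623.65
Interest: £34,982.00 × ((1 + 0.011)^5 − 1) = £34,982.00 × 0.0562234… = £1,966.8064…
Penalties + interest = £3,848.0200 + £1,966.8064… = £5,814.83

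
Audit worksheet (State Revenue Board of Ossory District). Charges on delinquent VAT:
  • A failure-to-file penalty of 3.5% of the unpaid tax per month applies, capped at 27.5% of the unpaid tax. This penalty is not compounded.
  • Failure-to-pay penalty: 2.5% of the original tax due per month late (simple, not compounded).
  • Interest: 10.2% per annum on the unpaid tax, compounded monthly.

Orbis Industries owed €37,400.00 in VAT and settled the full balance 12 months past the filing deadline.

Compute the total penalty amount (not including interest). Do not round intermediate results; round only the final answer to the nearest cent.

Failure-to-file: 12 × 3.5% × €37,400.00 = €15,708.00, capped at 27.5% × €37,400.00 = €10,285.00
Failure-to-pay penalty = 2.5% × €37,400.00 × 12 mo = €11,220.00
Total penalty = €10,285.00 + €11,220.00 = €21,505.00

€21,505.00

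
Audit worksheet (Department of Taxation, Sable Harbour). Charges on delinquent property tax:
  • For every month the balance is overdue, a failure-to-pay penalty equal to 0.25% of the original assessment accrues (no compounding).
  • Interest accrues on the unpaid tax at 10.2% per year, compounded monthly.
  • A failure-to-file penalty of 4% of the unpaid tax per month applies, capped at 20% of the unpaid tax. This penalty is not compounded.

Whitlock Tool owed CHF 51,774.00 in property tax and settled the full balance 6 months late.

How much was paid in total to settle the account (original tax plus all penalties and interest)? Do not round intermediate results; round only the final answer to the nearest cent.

Failure-to-file: 6 × 4% × CHF 51,774.00 = CHF 12,425.76, capped at 20% × CHF 51,774.00 = CHF 10,354.80
Failure-to-pay penalty = 0.25% × CHF 51,774.00 × 6 mo = CHF 776.61
Interest (10.2%/yr ÷ 12 = 0.85%/month): CHF 51,774.00 × ((1 + 0.0085)^6 − 1) = CHF 2,697.2241…
Total = CHF 51,774.00 + CHF 11,131.4100 + CHF 2,697.2241… = CHF 65,602.63

CHF 65,602.63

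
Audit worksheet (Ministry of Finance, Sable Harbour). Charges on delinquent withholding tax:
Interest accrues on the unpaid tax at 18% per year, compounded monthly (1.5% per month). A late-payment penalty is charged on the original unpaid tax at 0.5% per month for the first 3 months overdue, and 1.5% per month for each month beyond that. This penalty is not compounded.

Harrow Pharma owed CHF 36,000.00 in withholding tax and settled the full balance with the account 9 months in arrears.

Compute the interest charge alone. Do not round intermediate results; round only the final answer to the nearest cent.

Interest: CHF 36,000.00 × ((1 + 0.015)^9 − 1) = CHF 36,000.00 × 0.1433900… = CHF 5,162.0391…

CHF 5,162.04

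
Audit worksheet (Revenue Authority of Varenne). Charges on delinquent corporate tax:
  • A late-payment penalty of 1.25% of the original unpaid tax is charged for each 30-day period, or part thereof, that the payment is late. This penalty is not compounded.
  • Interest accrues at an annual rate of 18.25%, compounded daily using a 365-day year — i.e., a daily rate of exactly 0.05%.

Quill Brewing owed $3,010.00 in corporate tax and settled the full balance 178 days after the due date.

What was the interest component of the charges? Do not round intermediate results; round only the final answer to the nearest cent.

$280.10

Interest: $3,010.00 × ((1 + 0.0005)^178 − 1) = $3,010.00 × 0.09305634… = $280.0996…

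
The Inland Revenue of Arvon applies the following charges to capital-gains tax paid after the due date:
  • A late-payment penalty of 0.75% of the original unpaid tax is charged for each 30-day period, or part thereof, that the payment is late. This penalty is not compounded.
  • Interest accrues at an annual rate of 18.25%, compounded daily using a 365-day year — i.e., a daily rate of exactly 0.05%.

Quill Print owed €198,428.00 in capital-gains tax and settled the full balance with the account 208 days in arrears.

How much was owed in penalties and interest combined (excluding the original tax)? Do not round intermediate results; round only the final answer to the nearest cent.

€32,159.55

Penalty periods: ⌈208/30⌉ = 7; penalty = 7 × 0.75% × €198,428.00 = €10,417.47
Interest: €198,428.00 × ((1 + 0.0005)^208 − 1) = €198,428.00 × 0.10957162… = €21,742.0765…
Penalties + interest = €10,417.4700 + €21,742.0765… = €32,159.55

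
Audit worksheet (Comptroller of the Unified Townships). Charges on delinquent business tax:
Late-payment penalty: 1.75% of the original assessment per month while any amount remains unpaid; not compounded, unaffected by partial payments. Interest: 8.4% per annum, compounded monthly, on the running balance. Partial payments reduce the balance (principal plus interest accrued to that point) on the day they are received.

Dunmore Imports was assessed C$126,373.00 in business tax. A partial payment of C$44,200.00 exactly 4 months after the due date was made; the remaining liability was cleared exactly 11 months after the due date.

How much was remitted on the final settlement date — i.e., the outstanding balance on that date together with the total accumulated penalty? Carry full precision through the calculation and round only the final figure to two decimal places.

C$114,366.54

Monthly rate = 8.4% ÷ 12 = 0.7%
Balance at month 4: C$126,373.0000 × (1 + 0.007)^4 = C$129,948.7713…
After C$44,200.00 payment: C$129,948.7713… − C$44,200.00 = C$85,748.7713…
Balance at month 11: C$85,748.7713… × (1 + 0.007)^7 = C$90,039.7333…
Penalty: 11 × 1.75% × C$126,373.00 = C$24,326.80…
Final settlement = outstanding balance + penalty = C$90,039.7333… + C$24,326.80… = C$114,366.54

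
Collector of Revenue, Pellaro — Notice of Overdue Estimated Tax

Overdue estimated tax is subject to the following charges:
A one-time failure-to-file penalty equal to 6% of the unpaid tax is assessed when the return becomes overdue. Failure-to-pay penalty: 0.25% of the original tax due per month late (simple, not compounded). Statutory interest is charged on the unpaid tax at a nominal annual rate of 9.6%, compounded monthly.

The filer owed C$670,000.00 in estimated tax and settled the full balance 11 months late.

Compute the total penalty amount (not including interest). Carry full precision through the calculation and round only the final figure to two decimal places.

Failure-to-file penalty: 6% × C$670,000.00 = C$40,200.00
Failure-to-pay penalty: 11 × 0.25% × C$670,000.00 = C$18,425.00
Total penalty = C$40,200.00 + C$18,425.00 = C$58,625.00

C$58,625.00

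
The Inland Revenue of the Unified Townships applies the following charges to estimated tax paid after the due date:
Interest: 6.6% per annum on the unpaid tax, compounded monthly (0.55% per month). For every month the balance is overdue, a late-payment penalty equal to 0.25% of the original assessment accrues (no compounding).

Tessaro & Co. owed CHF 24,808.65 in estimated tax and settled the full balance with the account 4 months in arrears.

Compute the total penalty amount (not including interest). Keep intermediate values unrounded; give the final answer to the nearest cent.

CHF 248.09

Late-payment penalty = 0.25% × CHF 24,808.65 × 4 mo = CHF 248.09…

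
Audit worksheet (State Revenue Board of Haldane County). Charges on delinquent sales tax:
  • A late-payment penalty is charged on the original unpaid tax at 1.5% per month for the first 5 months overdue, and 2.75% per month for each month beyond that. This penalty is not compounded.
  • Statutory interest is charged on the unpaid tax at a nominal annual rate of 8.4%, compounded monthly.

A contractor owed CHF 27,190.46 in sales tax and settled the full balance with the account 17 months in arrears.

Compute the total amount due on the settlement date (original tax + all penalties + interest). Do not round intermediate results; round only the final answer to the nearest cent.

Penalty, months 1–5: 5 × 1.5% × CHF 27,190.46 = CHF 2,039.28…
Penalty, months 6–17: 12 × 2.75% × CHF 27,190.46 = CHF 8,972.85…
Interest (8.4%/yr ÷ 12 = 0.7%/month): CHF 27,190.46 × ((1 + 0.007)^17 − 1) = CHF 3,423.3621…
Total = CHF 27,190.46 + CHF 11,012.1363 + CHF 3,423.3621… = CHF 41,625.96

CHF 41,625.96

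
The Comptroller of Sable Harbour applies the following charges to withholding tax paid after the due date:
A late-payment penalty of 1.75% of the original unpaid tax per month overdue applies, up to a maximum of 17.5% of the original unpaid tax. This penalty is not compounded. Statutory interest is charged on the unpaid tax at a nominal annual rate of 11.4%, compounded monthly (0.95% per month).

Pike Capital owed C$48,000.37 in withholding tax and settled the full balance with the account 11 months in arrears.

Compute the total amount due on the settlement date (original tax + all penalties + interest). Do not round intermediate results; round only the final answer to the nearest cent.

C$61,661.66

Penalty (uncapped): 11 × 1.75% × C$48,000.37 = C$9,240.07…; cap = 17.5% × C$48,000.37 = C$8,400.06… → penalty = C$8,400.06…
Interest: C$48,000.37 × ((1 + 0.0095)^11 − 1) = C$48,000.37 × 0.1096079… = C$5,261.2217…
Total = C$48,000.37 + C$8,400.0648… + C$5,261.2217… = C$61,661.66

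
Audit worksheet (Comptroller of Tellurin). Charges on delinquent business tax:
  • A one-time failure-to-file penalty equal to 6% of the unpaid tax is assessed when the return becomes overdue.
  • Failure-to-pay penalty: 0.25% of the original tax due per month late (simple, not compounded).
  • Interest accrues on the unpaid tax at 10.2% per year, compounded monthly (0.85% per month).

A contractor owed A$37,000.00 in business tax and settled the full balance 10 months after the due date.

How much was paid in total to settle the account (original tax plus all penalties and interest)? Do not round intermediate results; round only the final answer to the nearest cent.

Failure-to-file penalty: 6% × A$37,000.00 = A$2,220.00
Failure-to-pay penalty = 0.25% × A$37,000.00 × 10 mo = A$925.00
Interest: A$37,000.00 × ((1 + 0.0085)^10 − 1) = A$37,000.00 × 0.0883261… = A$3,268.0639…
Total = A$37,000.00 + A$3,145.0000 + A$3,268.0639… = A$43,413.06

A$43,413.06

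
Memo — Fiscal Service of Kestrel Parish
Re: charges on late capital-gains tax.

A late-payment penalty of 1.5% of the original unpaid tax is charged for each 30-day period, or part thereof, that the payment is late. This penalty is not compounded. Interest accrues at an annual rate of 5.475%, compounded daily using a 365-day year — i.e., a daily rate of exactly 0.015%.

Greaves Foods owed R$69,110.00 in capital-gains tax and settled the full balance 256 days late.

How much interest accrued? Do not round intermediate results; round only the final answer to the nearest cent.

R$2,705.23

Interest: R$69,110.00 × ((1 + 0.00015)^256 − 1) = R$69,110.00 × 0.03914382… = R$2,705.2291…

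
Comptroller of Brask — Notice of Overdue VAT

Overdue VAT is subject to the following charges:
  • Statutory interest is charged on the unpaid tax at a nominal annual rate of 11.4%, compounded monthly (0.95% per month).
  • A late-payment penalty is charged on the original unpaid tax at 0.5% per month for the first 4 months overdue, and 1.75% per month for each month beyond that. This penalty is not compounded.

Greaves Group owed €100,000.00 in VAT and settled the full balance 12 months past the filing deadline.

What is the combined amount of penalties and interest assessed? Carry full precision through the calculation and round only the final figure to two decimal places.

€28,014.92

Penalty, months 1–4: 4 × 0.5% × €100,000.00 = €2,000.00
Penalty, months 5–12: 8 × 1.75% × €100,000.00 = €14,000.00
Interest: €100,000.00 × ((1 + 0.0095)^12 − 1) = €100,000.00 × 0.1201492… = €12,014.9216…
Penalties + interest = €16,000.0000 + €12,014.9216… = €28,014.92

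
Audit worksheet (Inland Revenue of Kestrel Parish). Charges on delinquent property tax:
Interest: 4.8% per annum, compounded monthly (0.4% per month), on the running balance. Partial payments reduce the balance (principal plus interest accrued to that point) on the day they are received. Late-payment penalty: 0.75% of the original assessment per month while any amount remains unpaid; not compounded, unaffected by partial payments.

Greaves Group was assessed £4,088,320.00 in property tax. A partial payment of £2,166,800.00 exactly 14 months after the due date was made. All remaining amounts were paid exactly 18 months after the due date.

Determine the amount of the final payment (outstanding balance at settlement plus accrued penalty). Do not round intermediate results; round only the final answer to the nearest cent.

£2,743,149.83

Balance at month 14: £4,088,320.0000 × (1 + 0.004)^14 = £4,323,314.8115…
After £2,166,800.00 payment: £4,323,314.8115… − £2,166,800.00 = £2,156,514.8115…
Balance at month 18: £2,156,514.8115… × (1 + 0.004)^4 = £2,191,226.6265…
Penalty: 18 × 0.75% × £4,088,320.00 = £551,923.20
Final settlement = outstanding balance + penalty = £2,191,226.6265… + £551,923.20 = £2,743,149.83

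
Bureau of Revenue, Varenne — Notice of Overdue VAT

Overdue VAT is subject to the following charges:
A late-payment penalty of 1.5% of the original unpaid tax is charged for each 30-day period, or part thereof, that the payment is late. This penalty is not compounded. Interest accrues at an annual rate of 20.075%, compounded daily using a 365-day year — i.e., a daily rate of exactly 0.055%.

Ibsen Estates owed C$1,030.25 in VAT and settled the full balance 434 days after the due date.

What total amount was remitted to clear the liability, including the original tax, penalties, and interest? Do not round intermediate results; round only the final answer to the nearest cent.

C$1,539.72

Penalty periods: ⌈434/30⌉ = 15; penalty = 15 × 1.5% × C$1,030.25 = C$231.81…
Interest: C$1,030.25 × ((1 + 0.00055)^434 − 1) = C$1,030.25 × 0.26951429… = C$277.6671…
Total = C$1,030.25 + C$231.8063… + C$277.6671… = C$1,539.72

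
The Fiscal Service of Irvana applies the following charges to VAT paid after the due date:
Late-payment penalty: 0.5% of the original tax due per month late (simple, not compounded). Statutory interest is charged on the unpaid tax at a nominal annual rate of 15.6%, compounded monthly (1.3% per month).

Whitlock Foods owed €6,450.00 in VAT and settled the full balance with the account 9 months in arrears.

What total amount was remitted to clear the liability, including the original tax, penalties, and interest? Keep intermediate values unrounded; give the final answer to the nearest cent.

€7,535.36

Late-payment penalty: 9 × 0.5% × €6,450.00 = €290.25
Interest: €6,450.00 × ((1 + 0.013)^9 − 1) = €6,450.00 × 0.1232722… = €795.1057…
Total = €6,450.00 + €290.2500 + €795.1057… = €7,535.36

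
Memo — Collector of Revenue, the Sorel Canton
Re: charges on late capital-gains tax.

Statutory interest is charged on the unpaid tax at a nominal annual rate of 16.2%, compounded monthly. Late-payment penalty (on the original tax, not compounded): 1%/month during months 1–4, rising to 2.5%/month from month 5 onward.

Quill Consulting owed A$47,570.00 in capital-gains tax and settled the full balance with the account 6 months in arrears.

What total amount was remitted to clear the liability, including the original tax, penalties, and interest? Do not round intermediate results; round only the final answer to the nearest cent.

Penalty, months 1–4: 4 × 1% × A$47,570.00 = A$1,902.80
Penalty, months 5–6: 2 × 2.5% × A$47,570.00 = A$2,378.50
Interest (16.2%/yr ÷ 12 = 1.35%/month): A$47,570.00 × ((1 + 0.0135)^6 − 1) = A$3,985.5791…
Total = A$47,570.00 + A$4,281.3000 + A$3,985.5791… = A$55,836.88

A$55,836.88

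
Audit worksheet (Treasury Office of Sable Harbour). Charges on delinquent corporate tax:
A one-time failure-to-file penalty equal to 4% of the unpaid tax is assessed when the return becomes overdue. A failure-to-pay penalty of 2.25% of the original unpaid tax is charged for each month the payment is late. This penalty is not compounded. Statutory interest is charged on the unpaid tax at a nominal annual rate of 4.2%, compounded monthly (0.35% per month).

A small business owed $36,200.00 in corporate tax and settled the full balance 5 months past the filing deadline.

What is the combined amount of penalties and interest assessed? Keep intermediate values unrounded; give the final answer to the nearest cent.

Failure-to-file penalty: 4% × $36,200.00 = $1,448.00
Failure-to-pay penalty = 2.25% × $36,200.00 × 5 mo = $4,072.50
Interest: $36,200.00 × ((1 + 0.0035)^5 − 1) = $36,200.00 × 0.0176229… = $637.9500…
Penalties + interest = $5,520.5000 + $637.9500… = $6,158.45

$6,158.45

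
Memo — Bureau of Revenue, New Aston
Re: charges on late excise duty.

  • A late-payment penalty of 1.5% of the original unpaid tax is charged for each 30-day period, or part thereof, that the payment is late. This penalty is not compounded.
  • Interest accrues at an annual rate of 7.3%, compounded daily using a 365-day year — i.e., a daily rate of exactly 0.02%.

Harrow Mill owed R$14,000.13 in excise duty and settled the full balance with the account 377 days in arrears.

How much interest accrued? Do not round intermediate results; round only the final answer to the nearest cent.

Interest: R$14,000.13 × ((1 + 0.0002)^377 − 1) = R$14,000.13 × 0.07830726… = R$1,096.3118…

R$1,096.31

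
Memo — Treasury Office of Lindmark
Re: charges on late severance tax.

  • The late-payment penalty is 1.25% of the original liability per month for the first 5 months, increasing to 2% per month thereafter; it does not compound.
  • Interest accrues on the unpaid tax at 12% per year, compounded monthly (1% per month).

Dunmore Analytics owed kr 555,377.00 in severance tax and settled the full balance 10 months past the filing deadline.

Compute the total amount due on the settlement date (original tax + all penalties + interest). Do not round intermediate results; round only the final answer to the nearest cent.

Penalty, months 1–5: 5 × 1.25% × kr 555,377.00 = kr 34,711.06…
Penalty, months 6–10: 5 × 2% × kr 555,377.00 = kr 55,537.70
Interest: kr 555,377.00 × ((1 + 0.01)^10 − 1) = kr 555,377.00 × 0.1046221… = kr 58,104.7221…
Total = kr 555,377.00 + kr 90,248.7625 + kr 58,104.7221… = kr 703,730.48

kr 703,730.48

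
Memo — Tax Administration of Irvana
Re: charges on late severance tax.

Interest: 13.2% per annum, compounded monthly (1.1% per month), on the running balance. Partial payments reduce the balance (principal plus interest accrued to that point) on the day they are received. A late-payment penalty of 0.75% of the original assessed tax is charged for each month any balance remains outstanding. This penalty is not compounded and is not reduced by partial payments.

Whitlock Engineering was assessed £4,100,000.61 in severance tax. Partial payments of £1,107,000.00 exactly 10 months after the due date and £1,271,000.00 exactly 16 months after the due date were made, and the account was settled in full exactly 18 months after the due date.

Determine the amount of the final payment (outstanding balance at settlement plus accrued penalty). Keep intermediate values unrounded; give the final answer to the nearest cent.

Balance at month 10: £4,100,000.6100 × (1 + 0.011)^10 = £4,573,992.8064…
After £1,107,000.00 payment: £4,573,992.8064… − £1,107,000.00 = £3,466,992.8064…
Balance at month 16: £3,466,992.8064… × (1 + 0.011)^6 = £3,702,199.9796…
After £1,271,000.00 payment: £3,702,199.9796… − £1,271,000.00 = £2,431,199.9796…
Balance at month 18: £2,431,199.9796… × (1 + 0.011)^2 = £2,484,980.5544…
Penalty: 18 × 0.75% × £4,100,000.61 = £553,500.08…
Final settlement = outstanding balance + penalty = £2,484,980.5544… + £553,500.08… = £3,038,480.64

£3,038,480.64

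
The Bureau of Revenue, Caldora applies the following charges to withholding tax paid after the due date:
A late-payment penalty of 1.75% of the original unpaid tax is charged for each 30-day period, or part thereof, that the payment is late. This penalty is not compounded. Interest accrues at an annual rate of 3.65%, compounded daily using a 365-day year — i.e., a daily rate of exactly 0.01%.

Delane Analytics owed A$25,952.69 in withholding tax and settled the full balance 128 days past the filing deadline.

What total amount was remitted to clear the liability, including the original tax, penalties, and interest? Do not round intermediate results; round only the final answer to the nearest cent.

A$28,557.86

Penalty periods: ⌈128/30⌉ = 5; penalty = 5 × 1.75% × A$25,952.69 = A$2,270.86…
Interest: A$25,952.69 × ((1 + 0.0001)^128 − 1) = A$25,952.69 × 0.01288162… = A$334.3128…
Total = A$25,952.69 + A$2,270.8604… + A$334.3128… = A$28,557.86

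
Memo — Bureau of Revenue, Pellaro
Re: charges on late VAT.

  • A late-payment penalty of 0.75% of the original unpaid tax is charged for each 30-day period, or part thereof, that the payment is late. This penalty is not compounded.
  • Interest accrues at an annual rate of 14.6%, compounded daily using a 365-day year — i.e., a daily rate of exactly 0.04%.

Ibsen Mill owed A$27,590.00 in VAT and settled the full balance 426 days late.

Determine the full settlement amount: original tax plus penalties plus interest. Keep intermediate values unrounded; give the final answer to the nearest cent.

Penalty periods: ⌈426/30⌉ = 15; penalty = 15 × 0.75% × A$27,590.00 = A$3,103.88…
Interest: A$27,590.00 × ((1 + 0.0004)^426 − 1) = A$27,590.00 × 0.18573867… = A$5,124.5299…
Total = A$27,590.00 + A$3,103.8750 + A$5,124.5299… = A$35,818.40

A$35,818.40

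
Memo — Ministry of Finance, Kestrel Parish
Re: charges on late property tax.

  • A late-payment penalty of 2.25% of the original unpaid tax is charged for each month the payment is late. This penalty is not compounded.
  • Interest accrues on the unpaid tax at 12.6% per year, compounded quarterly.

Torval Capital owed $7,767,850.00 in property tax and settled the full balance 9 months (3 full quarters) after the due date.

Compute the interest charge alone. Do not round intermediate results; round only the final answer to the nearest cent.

$757,427.56

Interest (12.6%/yr ÷ 4 = 3.15%/quarter): $7,767,850.00 × ((1 + 0.0315)^3 − 1) = $757,427.5634…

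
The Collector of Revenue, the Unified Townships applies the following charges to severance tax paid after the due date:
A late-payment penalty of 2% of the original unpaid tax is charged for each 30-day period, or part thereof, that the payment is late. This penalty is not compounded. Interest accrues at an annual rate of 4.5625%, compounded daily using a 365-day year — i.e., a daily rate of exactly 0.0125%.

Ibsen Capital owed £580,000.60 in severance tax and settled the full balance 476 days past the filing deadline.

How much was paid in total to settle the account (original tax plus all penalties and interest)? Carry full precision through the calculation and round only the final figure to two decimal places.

£801,155.88

Penalty periods: ⌈476/30⌉ = 16; penalty = 16 × 2% × £580,000.60 = £185,600.19…
Interest: £580,000.60 × ((1 + 0.000125)^476 − 1) = £580,000.60 × 0.06130181… = £35,555.0892…
Total = £580,000.60 + £185,600.1920 + £35,555.0892… = £801,155.88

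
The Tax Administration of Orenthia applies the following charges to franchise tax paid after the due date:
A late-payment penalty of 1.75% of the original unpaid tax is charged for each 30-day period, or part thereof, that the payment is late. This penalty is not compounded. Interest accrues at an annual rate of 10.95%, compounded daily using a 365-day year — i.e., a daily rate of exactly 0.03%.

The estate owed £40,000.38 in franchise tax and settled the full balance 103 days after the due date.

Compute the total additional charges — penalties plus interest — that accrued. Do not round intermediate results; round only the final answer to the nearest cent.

Penalty periods: ⌈103/30⌉ = 4; penalty = 4 × 1.75% × £40,000.38 = £2,800.03…
Interest: £40,000.38 × ((1 + 0.0003)^103 − 1) = £40,000.38 × 0.03137758… = £1,255.1152…
Penalties + interest = £2,800.0266 + £1,255.1152… = £4,055.14

£4,055.14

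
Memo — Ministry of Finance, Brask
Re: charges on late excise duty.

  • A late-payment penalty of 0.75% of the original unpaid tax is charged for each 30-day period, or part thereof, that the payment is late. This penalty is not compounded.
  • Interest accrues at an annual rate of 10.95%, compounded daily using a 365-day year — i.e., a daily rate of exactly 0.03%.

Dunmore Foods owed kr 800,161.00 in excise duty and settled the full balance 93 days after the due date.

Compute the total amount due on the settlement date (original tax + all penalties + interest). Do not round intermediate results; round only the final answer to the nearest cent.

Penalty periods: ⌈93/30⌉ = 4; penalty = 4 × 0.75% × kr 800,161.00 = kr 24,004.83
Interest: kr 800,161.00 × ((1 + 0.0003)^93 − 1) = kr 800,161.00 × 0.02828855… = kr 22,635.3924…
Total = kr 800,161.00 + kr 24,004.8300 + kr 22,635.3924… = kr 846,801.22

kr 846,801.22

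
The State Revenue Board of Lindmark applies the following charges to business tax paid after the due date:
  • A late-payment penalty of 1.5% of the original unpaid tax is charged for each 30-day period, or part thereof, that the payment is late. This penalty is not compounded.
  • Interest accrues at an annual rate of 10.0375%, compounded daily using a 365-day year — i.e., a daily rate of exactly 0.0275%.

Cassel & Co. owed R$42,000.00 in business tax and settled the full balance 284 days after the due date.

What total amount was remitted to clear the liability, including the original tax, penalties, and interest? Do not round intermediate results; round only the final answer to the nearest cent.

R$51,711.21

Penalty periods: ⌈284/30⌉ = 10; penalty = 10 × 1.5% × R$42,000.00 = R$6,300.00
Interest: R$42,000.00 × ((1 + 0.000275)^284 − 1) = R$42,000.00 × 0.08121917… = R$3,411.2050…
Total = R$42,000.00 + R$6,300.0000 + R$3,411.2050… = R$51,711.21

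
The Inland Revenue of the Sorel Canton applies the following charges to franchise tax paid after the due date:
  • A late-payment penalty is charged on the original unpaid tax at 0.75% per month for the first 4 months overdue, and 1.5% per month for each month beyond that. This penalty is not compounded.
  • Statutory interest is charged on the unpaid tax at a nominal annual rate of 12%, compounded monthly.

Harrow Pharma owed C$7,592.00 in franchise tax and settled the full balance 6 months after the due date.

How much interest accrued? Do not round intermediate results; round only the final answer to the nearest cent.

Interest (12%/yr ÷ 12 = 1%/month): C$7,592.00 × ((1 + 0.01)^6 − 1) = C$467.0610…

C$467.06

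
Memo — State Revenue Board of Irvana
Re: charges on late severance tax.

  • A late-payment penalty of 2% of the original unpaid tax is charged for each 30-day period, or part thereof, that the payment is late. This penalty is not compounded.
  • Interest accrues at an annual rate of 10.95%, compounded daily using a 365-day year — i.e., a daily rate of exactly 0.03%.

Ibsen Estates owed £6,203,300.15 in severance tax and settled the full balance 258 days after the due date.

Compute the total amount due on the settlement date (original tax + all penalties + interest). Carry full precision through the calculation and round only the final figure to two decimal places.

£7,819,021.87

Penalty periods: ⌈258/30⌉ = 9; penalty = 9 × 2% × £6,203,300.15 = £1,116,594.03…
Interest: £6,203,300.15 × ((1 + 0.0003)^258 − 1) = £6,203,300.15 × 0.08046164… = £499,127.6905…
Total = £6,203,300.15 + £1,116,594.0270 + £499,127.6905… = £7,819,021.87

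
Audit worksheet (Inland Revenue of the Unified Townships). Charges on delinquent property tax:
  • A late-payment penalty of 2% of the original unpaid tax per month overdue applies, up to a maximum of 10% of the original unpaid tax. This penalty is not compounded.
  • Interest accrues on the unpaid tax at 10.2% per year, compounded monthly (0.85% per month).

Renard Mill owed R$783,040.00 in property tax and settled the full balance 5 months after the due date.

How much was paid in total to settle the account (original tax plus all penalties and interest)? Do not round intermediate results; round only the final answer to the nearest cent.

Penalty (uncapped): 5 × 2% × R$783,040.00 = R$78,304.00; cap = 10% × R$783,040.00 = R$78,304.00 → penalty = R$78,304.00
Interest: R$783,040.00 × ((1 + 0.0085)^5 − 1) = R$783,040.00 × 0.0432287… = R$33,849.7757…
Total = R$783,040.00 + R$78,304.0000 + R$33,849.7757… = R$895,193.78

R$895,193.78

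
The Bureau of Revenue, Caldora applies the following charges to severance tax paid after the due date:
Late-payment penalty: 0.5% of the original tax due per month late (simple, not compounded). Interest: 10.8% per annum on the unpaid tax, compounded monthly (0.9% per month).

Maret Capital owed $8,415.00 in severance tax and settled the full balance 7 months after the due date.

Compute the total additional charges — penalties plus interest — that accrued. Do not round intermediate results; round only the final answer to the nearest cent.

$839.20

Late-payment penalty = 0.5% × $8,415.00 × 7 mo = $294.53…
Interest: $8,415.00 × ((1 + 0.009)^7 − 1) = $8,415.00 × 0.0647267… = $544.6756…
Penalties + interest = $294.5250 + $544.6756… = $839.20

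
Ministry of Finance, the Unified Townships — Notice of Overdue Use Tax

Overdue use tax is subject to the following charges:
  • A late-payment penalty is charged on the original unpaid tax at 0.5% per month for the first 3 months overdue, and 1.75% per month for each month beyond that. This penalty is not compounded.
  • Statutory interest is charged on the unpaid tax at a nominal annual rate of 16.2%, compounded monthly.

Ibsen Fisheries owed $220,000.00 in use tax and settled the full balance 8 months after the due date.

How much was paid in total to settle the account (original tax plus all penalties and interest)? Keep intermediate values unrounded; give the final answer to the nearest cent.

$267,463.49

Penalty, months 1–3: 3 × 0.5% × $220,000.00 = $3,300.00
Penalty, months 4–8: 5 × 1.75% × $220,000.00 = $19,250.00
Interest (16.2%/yr ÷ 12 = 1.35%/month): $220,000.00 × ((1 + 0.0135)^8 − 1) = $24,913.4889…
Total = $220,000.00 + $22,550.0000 + $24,913.4889… = $267,463.49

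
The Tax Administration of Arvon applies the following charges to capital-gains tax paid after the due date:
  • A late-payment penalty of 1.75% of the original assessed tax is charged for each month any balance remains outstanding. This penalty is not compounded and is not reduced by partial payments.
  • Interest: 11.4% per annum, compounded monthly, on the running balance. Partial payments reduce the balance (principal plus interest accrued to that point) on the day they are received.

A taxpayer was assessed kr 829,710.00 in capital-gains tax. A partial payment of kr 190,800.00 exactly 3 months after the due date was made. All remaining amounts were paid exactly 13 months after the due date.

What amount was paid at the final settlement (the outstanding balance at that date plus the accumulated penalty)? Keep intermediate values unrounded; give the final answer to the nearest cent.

Monthly rate = 11.4% ÷ 12 = 0.95%
Balance at month 3: kr 829,710.0000 × (1 + 0.0095)^3 = kr 853,582.0904…
After kr 190,800.00 payment: kr 853,582.0904… − kr 190,800.00 = kr 662,782.0904…
Balance at month 13: kr 662,782.0904… × (1 + 0.0095)^10 = kr 728,507.4497…
Penalty: 13 × 1.75% × kr 829,710.00 = kr 188,759.03…
Final settlement = outstanding balance + penalty = kr 728,507.4497… + kr 188,759.03… = kr 917,266.47

kr 917,266.47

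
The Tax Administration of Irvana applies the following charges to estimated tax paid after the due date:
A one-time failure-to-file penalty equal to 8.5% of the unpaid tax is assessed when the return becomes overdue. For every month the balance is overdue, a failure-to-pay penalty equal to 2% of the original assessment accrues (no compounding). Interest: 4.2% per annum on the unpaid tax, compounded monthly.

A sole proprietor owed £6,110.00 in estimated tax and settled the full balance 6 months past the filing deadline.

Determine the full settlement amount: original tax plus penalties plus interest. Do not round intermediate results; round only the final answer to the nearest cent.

£7,491.99

Failure-to-file penalty: 8.5% × £6,110.00 = £519.35
Failure-to-pay penalty = 2% × £6,110.00 × 6 mo = £733.20
Interest (4.2%/yr ÷ 12 = 0.35%/month): £6,110.00 × ((1 + 0.0035)^6 − 1) = £129.4380…
Total = £6,110.00 + £1,252.5500 + £129.4380… = £7,491.99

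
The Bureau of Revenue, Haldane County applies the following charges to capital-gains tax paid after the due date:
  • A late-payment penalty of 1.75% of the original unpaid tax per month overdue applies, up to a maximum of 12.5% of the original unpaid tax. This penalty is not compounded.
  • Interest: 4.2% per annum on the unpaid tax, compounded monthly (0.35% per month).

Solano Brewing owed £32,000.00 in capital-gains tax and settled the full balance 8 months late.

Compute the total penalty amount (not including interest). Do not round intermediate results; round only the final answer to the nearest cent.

Penalty (uncapped): 8 × 1.75% × £32,000.00 = £4,480.00; cap = 12.5% × £32,000.00 = £4,000.00 → penalty = £4,000.00

£4,000.00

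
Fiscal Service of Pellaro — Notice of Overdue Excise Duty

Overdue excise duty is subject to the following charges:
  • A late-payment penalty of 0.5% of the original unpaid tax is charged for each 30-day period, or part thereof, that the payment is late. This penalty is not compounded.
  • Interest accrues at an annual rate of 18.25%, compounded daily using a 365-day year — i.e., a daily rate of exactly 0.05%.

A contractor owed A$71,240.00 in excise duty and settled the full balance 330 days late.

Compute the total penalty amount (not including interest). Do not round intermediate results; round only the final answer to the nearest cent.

A$3,918.20

Penalty periods: ⌈330/30⌉ = 11; penalty = 11 × 0.5% × A$71,240.00 = A$3,918.20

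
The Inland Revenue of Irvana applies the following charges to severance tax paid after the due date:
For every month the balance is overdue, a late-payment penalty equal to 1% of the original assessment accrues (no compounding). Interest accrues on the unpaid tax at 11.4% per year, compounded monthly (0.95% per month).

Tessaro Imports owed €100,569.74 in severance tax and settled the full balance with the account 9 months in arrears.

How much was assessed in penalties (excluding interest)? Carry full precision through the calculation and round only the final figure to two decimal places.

€9,051.28

Late-payment penalty = 1% × €100,569.74 × 9 mo = €9,051.28…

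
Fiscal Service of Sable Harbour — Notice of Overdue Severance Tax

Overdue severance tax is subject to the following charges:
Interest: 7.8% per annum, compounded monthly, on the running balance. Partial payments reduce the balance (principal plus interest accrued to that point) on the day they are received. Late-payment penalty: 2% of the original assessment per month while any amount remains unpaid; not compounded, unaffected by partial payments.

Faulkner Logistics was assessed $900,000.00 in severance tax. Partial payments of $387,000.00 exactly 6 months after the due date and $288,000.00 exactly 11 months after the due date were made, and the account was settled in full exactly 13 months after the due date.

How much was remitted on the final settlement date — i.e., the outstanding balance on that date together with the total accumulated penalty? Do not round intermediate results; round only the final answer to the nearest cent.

$516,376.02

Monthly rate = 7.8% ÷ 12 = 0.65%
Balance at month 6: $900,000.0000 × (1 + 0.0065)^6 = $935,675.3424…
After $387,000.00 payment: $935,675.3424… − $387,000.00 = $548,675.3424…
Balance at month 11: $548,675.3424… × (1 + 0.0065)^5 = $566,740.6181…
After $288,000.00 payment: $566,740.6181… − $288,000.00 = $278,740.6181…
Balance at month 13: $278,740.6181… × (1 + 0.0065)^2 = $282,376.0229…
Penalty: 13 × 2% × $900,000.00 = $234,000.00
Final settlement = outstanding balance + penalty = $282,376.0229… + $234,000.00 = $516,376.02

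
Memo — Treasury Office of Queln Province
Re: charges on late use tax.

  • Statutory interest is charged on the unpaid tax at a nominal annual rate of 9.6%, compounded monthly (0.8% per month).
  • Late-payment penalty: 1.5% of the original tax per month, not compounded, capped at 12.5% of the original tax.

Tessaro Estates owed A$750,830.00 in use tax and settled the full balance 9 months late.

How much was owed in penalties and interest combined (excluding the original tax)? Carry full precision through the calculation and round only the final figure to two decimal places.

Penalty (uncapped): 9 × 1.5% × A$750,830.00 = A$101,362.05; cap = 12.5% × A$750,830.00 = A$93,853.75 → penalty = A$93,853.75
Interest: A$750,830.00 × ((1 + 0.008)^9 − 1) = A$750,830.00 × 0.0743475… = A$55,822.3546…
Penalties + interest = A$93,853.7500 + A$55,822.3546… = A$149,676.10

A$149,676.10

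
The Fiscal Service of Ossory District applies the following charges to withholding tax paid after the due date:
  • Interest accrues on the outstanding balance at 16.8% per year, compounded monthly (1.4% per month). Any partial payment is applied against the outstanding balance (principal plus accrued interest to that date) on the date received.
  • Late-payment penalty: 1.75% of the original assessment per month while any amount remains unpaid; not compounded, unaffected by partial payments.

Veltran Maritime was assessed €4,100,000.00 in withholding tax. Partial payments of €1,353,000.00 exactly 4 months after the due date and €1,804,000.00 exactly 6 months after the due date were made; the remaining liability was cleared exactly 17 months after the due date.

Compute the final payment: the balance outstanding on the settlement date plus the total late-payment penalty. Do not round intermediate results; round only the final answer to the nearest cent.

€2,689,744.95

Balance at month 4: €4,100,000.0000 × (1 + 0.014)^4 = €4,334,466.7591…
After €1,353,000.00 payment: €4,334,466.7591… − €1,353,000.00 = €2,981,466.7591…
Balance at month 6: €2,981,466.7591… × (1 + 0.014)^2 = €3,065,532.1958…
After €1,804,000.00 payment: €3,065,532.1958… − €1,804,000.00 = €1,261,532.1958…
Balance at month 17: €1,261,532.1958… × (1 + 0.014)^11 = €1,469,994.9531…
Penalty: 17 × 1.75% × €4,100,000.00 = €1,219,750.00
Final settlement = outstanding balance + penalty = €1,469,994.9531… + €1,219,750.00 = €2,689,744.95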